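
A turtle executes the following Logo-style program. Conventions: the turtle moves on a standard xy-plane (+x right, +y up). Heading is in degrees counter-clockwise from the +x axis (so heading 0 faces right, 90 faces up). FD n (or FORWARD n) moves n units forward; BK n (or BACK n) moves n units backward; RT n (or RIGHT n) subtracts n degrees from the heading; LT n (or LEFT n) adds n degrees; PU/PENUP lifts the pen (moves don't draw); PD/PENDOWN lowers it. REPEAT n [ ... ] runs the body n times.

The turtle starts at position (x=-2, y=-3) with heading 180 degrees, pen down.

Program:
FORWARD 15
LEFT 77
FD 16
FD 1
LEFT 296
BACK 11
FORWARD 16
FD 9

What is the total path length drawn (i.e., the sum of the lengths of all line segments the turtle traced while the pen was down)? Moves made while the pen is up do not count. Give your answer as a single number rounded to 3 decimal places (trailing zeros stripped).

Executing turtle program step by step:
Start: pos=(-2,-3), heading=180, pen down
FD 15: (-2,-3) -> (-17,-3) [heading=180, draw]
LT 77: heading 180 -> 257
FD 16: (-17,-3) -> (-20.599,-18.59) [heading=257, draw]
FD 1: (-20.599,-18.59) -> (-20.824,-19.564) [heading=257, draw]
LT 296: heading 257 -> 193
BK 11: (-20.824,-19.564) -> (-10.106,-17.09) [heading=193, draw]
FD 16: (-10.106,-17.09) -> (-25.696,-20.689) [heading=193, draw]
FD 9: (-25.696,-20.689) -> (-34.465,-22.714) [heading=193, draw]
Final: pos=(-34.465,-22.714), heading=193, 6 segment(s) drawn

Segment lengths:
  seg 1: (-2,-3) -> (-17,-3), length = 15
  seg 2: (-17,-3) -> (-20.599,-18.59), length = 16
  seg 3: (-20.599,-18.59) -> (-20.824,-19.564), length = 1
  seg 4: (-20.824,-19.564) -> (-10.106,-17.09), length = 11
  seg 5: (-10.106,-17.09) -> (-25.696,-20.689), length = 16
  seg 6: (-25.696,-20.689) -> (-34.465,-22.714), length = 9
Total = 68

Answer: 68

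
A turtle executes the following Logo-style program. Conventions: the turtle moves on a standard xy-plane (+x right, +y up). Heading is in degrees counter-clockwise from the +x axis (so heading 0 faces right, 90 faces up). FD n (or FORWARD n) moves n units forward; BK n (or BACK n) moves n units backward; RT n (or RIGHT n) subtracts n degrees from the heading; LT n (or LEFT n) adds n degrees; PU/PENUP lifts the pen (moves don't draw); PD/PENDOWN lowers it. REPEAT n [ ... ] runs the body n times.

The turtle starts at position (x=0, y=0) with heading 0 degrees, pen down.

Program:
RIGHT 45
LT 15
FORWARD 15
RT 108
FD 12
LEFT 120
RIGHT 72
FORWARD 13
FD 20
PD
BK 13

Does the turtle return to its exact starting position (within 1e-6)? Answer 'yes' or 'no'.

Answer: no

Derivation:
Executing turtle program step by step:
Start: pos=(0,0), heading=0, pen down
RT 45: heading 0 -> 315
LT 15: heading 315 -> 330
FD 15: (0,0) -> (12.99,-7.5) [heading=330, draw]
RT 108: heading 330 -> 222
FD 12: (12.99,-7.5) -> (4.073,-15.53) [heading=222, draw]
LT 120: heading 222 -> 342
RT 72: heading 342 -> 270
FD 13: (4.073,-15.53) -> (4.073,-28.53) [heading=270, draw]
FD 20: (4.073,-28.53) -> (4.073,-48.53) [heading=270, draw]
PD: pen down
BK 13: (4.073,-48.53) -> (4.073,-35.53) [heading=270, draw]
Final: pos=(4.073,-35.53), heading=270, 5 segment(s) drawn

Start position: (0, 0)
Final position: (4.073, -35.53)
Distance = 35.762; >= 1e-6 -> NOT closed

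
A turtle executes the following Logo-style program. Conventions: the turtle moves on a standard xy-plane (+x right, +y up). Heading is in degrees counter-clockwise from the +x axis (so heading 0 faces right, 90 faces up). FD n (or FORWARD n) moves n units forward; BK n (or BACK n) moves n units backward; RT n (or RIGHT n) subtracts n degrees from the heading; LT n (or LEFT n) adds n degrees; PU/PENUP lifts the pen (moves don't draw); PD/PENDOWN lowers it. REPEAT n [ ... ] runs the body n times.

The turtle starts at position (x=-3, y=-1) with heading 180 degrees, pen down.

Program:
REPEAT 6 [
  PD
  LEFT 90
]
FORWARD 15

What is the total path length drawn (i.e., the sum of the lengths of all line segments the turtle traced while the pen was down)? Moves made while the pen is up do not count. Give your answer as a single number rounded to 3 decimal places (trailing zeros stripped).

Executing turtle program step by step:
Start: pos=(-3,-1), heading=180, pen down
REPEAT 6 [
  -- iteration 1/6 --
  PD: pen down
  LT 90: heading 180 -> 270
  -- iteration 2/6 --
  PD: pen down
  LT 90: heading 270 -> 0
  -- iteration 3/6 --
  PD: pen down
  LT 90: heading 0 -> 90
  -- iteration 4/6 --
  PD: pen down
  LT 90: heading 90 -> 180
  -- iteration 5/6 --
  PD: pen down
  LT 90: heading 180 -> 270
  -- iteration 6/6 --
  PD: pen down
  LT 90: heading 270 -> 0
]
FD 15: (-3,-1) -> (12,-1) [heading=0, draw]
Final: pos=(12,-1), heading=0, 1 segment(s) drawn

Segment lengths:
  seg 1: (-3,-1) -> (12,-1), length = 15
Total = 15

Answer: 15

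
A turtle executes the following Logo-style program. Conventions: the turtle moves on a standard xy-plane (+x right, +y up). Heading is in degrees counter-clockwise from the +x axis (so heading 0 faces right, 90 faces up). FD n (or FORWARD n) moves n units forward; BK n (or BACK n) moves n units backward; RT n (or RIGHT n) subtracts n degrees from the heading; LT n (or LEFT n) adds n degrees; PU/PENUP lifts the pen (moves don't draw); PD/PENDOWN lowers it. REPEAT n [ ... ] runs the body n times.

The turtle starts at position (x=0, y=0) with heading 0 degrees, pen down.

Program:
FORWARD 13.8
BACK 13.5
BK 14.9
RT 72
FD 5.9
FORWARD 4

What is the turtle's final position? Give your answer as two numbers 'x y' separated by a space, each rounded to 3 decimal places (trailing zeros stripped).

Executing turtle program step by step:
Start: pos=(0,0), heading=0, pen down
FD 13.8: (0,0) -> (13.8,0) [heading=0, draw]
BK 13.5: (13.8,0) -> (0.3,0) [heading=0, draw]
BK 14.9: (0.3,0) -> (-14.6,0) [heading=0, draw]
RT 72: heading 0 -> 288
FD 5.9: (-14.6,0) -> (-12.777,-5.611) [heading=288, draw]
FD 4: (-12.777,-5.611) -> (-11.541,-9.415) [heading=288, draw]
Final: pos=(-11.541,-9.415), heading=288, 5 segment(s) drawn

Answer: -11.541 -9.415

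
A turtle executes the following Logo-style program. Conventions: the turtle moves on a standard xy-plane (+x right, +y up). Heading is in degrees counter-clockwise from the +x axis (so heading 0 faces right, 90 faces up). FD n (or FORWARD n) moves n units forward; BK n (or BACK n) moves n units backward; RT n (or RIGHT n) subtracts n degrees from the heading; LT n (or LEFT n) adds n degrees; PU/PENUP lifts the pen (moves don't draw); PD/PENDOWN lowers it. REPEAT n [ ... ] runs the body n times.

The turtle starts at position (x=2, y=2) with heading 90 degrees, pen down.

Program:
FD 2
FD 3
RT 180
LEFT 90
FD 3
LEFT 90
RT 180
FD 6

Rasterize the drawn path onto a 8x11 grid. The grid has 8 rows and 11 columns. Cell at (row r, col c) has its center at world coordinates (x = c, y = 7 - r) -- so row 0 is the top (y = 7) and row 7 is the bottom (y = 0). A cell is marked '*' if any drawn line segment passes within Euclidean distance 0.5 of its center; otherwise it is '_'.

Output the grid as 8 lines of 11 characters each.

Segment 0: (2,2) -> (2,4)
Segment 1: (2,4) -> (2,7)
Segment 2: (2,7) -> (5,7)
Segment 3: (5,7) -> (5,1)

Answer: __****_____
__*__*_____
__*__*_____
__*__*_____
__*__*_____
__*__*_____
_____*_____
___________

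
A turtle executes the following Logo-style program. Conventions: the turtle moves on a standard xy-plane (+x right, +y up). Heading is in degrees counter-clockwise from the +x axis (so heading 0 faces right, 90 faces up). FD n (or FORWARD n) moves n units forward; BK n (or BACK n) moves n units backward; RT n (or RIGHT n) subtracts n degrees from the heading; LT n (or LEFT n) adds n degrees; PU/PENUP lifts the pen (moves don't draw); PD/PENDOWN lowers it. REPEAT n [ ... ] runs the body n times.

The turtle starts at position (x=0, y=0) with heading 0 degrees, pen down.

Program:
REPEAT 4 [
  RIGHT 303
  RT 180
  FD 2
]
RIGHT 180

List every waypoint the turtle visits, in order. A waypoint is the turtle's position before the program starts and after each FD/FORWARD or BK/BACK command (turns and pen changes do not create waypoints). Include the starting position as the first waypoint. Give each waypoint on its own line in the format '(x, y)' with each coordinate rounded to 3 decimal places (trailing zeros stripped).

Answer: (0, 0)
(-1.089, -1.677)
(-1.903, 0.15)
(0.073, -0.163)
(-1.266, -1.649)

Derivation:
Executing turtle program step by step:
Start: pos=(0,0), heading=0, pen down
REPEAT 4 [
  -- iteration 1/4 --
  RT 303: heading 0 -> 57
  RT 180: heading 57 -> 237
  FD 2: (0,0) -> (-1.089,-1.677) [heading=237, draw]
  -- iteration 2/4 --
  RT 303: heading 237 -> 294
  RT 180: heading 294 -> 114
  FD 2: (-1.089,-1.677) -> (-1.903,0.15) [heading=114, draw]
  -- iteration 3/4 --
  RT 303: heading 114 -> 171
  RT 180: heading 171 -> 351
  FD 2: (-1.903,0.15) -> (0.073,-0.163) [heading=351, draw]
  -- iteration 4/4 --
  RT 303: heading 351 -> 48
  RT 180: heading 48 -> 228
  FD 2: (0.073,-0.163) -> (-1.266,-1.649) [heading=228, draw]
]
RT 180: heading 228 -> 48
Final: pos=(-1.266,-1.649), heading=48, 4 segment(s) drawn
Waypoints (5 total):
(0, 0)
(-1.089, -1.677)
(-1.903, 0.15)
(0.073, -0.163)
(-1.266, -1.649)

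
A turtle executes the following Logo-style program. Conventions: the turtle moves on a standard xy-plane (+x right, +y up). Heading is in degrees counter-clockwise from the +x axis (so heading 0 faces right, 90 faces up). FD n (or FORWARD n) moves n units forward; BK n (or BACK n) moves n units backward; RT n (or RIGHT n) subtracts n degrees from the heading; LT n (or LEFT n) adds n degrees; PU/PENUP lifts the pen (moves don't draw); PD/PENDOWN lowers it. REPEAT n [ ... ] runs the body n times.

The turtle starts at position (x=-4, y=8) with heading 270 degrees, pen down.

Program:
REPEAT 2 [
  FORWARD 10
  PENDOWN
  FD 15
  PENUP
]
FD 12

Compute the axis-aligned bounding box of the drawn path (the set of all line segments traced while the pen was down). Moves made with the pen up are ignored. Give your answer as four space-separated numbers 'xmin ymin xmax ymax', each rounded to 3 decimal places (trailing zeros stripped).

Answer: -4 -42 -4 8

Derivation:
Executing turtle program step by step:
Start: pos=(-4,8), heading=270, pen down
REPEAT 2 [
  -- iteration 1/2 --
  FD 10: (-4,8) -> (-4,-2) [heading=270, draw]
  PD: pen down
  FD 15: (-4,-2) -> (-4,-17) [heading=270, draw]
  PU: pen up
  -- iteration 2/2 --
  FD 10: (-4,-17) -> (-4,-27) [heading=270, move]
  PD: pen down
  FD 15: (-4,-27) -> (-4,-42) [heading=270, draw]
  PU: pen up
]
FD 12: (-4,-42) -> (-4,-54) [heading=270, move]
Final: pos=(-4,-54), heading=270, 3 segment(s) drawn

Segment endpoints: x in {-4, -4, -4, -4, -4}, y in {-42, -27, -17, -2, 8}
xmin=-4, ymin=-42, xmax=-4, ymax=8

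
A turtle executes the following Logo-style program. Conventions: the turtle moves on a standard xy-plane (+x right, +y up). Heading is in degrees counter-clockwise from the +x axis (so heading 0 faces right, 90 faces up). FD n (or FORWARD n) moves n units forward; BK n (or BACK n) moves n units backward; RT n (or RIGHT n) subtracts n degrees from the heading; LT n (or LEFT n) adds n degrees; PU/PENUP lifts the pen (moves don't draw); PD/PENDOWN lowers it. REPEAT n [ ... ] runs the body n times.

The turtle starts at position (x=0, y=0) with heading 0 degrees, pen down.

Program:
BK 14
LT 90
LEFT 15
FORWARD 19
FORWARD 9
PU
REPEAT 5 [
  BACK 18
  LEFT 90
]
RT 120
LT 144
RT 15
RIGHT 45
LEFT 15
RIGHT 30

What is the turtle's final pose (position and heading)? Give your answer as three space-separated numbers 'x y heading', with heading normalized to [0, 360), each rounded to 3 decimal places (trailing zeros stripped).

Executing turtle program step by step:
Start: pos=(0,0), heading=0, pen down
BK 14: (0,0) -> (-14,0) [heading=0, draw]
LT 90: heading 0 -> 90
LT 15: heading 90 -> 105
FD 19: (-14,0) -> (-18.918,18.353) [heading=105, draw]
FD 9: (-18.918,18.353) -> (-21.247,27.046) [heading=105, draw]
PU: pen up
REPEAT 5 [
  -- iteration 1/5 --
  BK 18: (-21.247,27.046) -> (-16.588,9.659) [heading=105, move]
  LT 90: heading 105 -> 195
  -- iteration 2/5 --
  BK 18: (-16.588,9.659) -> (0.798,14.318) [heading=195, move]
  LT 90: heading 195 -> 285
  -- iteration 3/5 --
  BK 18: (0.798,14.318) -> (-3.86,31.705) [heading=285, move]
  LT 90: heading 285 -> 15
  -- iteration 4/5 --
  BK 18: (-3.86,31.705) -> (-21.247,27.046) [heading=15, move]
  LT 90: heading 15 -> 105
  -- iteration 5/5 --
  BK 18: (-21.247,27.046) -> (-16.588,9.659) [heading=105, move]
  LT 90: heading 105 -> 195
]
RT 120: heading 195 -> 75
LT 144: heading 75 -> 219
RT 15: heading 219 -> 204
RT 45: heading 204 -> 159
LT 15: heading 159 -> 174
RT 30: heading 174 -> 144
Final: pos=(-16.588,9.659), heading=144, 3 segment(s) drawn

Answer: -16.588 9.659 144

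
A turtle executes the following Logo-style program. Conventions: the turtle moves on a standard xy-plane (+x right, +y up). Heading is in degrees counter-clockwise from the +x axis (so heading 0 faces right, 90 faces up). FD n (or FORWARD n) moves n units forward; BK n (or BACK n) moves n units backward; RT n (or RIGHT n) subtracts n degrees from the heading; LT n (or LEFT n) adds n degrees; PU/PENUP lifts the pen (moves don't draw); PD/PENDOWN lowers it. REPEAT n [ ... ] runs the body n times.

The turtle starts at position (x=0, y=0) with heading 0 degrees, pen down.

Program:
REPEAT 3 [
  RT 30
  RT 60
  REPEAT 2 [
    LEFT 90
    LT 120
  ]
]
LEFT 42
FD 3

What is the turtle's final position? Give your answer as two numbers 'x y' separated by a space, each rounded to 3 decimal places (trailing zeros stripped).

Executing turtle program step by step:
Start: pos=(0,0), heading=0, pen down
REPEAT 3 [
  -- iteration 1/3 --
  RT 30: heading 0 -> 330
  RT 60: heading 330 -> 270
  REPEAT 2 [
    -- iteration 1/2 --
    LT 90: heading 270 -> 0
    LT 120: heading 0 -> 120
    -- iteration 2/2 --
    LT 90: heading 120 -> 210
    LT 120: heading 210 -> 330
  ]
  -- iteration 2/3 --
  RT 30: heading 330 -> 300
  RT 60: heading 300 -> 240
  REPEAT 2 [
    -- iteration 1/2 --
    LT 90: heading 240 -> 330
    LT 120: heading 330 -> 90
    -- iteration 2/2 --
    LT 90: heading 90 -> 180
    LT 120: heading 180 -> 300
  ]
  -- iteration 3/3 --
  RT 30: heading 300 -> 270
  RT 60: heading 270 -> 210
  REPEAT 2 [
    -- iteration 1/2 --
    LT 90: heading 210 -> 300
    LT 120: heading 300 -> 60
    -- iteration 2/2 --
    LT 90: heading 60 -> 150
    LT 120: heading 150 -> 270
  ]
]
LT 42: heading 270 -> 312
FD 3: (0,0) -> (2.007,-2.229) [heading=312, draw]
Final: pos=(2.007,-2.229), heading=312, 1 segment(s) drawn

Answer: 2.007 -2.229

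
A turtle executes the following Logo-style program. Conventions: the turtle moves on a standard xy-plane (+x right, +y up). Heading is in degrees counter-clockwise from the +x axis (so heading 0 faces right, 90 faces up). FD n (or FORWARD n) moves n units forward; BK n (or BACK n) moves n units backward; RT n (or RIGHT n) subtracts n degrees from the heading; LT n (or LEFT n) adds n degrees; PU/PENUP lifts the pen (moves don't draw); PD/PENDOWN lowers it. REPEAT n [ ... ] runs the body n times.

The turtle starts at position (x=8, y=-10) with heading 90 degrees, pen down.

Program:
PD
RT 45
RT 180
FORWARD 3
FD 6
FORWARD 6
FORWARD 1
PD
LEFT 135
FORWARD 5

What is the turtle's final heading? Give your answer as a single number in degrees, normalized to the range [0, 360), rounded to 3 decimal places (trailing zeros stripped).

Executing turtle program step by step:
Start: pos=(8,-10), heading=90, pen down
PD: pen down
RT 45: heading 90 -> 45
RT 180: heading 45 -> 225
FD 3: (8,-10) -> (5.879,-12.121) [heading=225, draw]
FD 6: (5.879,-12.121) -> (1.636,-16.364) [heading=225, draw]
FD 6: (1.636,-16.364) -> (-2.607,-20.607) [heading=225, draw]
FD 1: (-2.607,-20.607) -> (-3.314,-21.314) [heading=225, draw]
PD: pen down
LT 135: heading 225 -> 0
FD 5: (-3.314,-21.314) -> (1.686,-21.314) [heading=0, draw]
Final: pos=(1.686,-21.314), heading=0, 5 segment(s) drawn

Answer: 0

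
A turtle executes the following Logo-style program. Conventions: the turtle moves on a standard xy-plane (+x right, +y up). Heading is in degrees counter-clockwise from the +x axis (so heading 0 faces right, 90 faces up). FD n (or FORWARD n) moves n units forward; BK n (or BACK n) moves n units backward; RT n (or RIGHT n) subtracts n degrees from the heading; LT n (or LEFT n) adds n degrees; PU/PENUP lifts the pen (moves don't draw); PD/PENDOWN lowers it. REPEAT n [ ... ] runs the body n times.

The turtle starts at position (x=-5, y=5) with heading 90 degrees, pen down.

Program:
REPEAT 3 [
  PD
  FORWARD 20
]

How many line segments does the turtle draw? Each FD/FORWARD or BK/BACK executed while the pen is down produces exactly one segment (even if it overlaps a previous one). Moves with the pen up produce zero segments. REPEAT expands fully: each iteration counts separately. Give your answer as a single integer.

Executing turtle program step by step:
Start: pos=(-5,5), heading=90, pen down
REPEAT 3 [
  -- iteration 1/3 --
  PD: pen down
  FD 20: (-5,5) -> (-5,25) [heading=90, draw]
  -- iteration 2/3 --
  PD: pen down
  FD 20: (-5,25) -> (-5,45) [heading=90, draw]
  -- iteration 3/3 --
  PD: pen down
  FD 20: (-5,45) -> (-5,65) [heading=90, draw]
]
Final: pos=(-5,65), heading=90, 3 segment(s) drawn
Segments drawn: 3

Answer: 3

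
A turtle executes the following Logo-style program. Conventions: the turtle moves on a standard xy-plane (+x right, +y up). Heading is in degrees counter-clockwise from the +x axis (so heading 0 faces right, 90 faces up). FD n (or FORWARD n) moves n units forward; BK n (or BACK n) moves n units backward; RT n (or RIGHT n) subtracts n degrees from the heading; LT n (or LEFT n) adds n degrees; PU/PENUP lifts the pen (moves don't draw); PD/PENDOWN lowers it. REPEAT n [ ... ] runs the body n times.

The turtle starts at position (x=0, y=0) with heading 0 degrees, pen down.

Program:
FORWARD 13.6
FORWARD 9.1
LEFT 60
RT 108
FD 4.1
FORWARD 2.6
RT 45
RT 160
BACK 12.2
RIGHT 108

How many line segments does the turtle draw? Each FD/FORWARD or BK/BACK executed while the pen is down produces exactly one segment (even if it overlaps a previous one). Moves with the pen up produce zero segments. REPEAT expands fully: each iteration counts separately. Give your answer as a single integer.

Answer: 5

Derivation:
Executing turtle program step by step:
Start: pos=(0,0), heading=0, pen down
FD 13.6: (0,0) -> (13.6,0) [heading=0, draw]
FD 9.1: (13.6,0) -> (22.7,0) [heading=0, draw]
LT 60: heading 0 -> 60
RT 108: heading 60 -> 312
FD 4.1: (22.7,0) -> (25.443,-3.047) [heading=312, draw]
FD 2.6: (25.443,-3.047) -> (27.183,-4.979) [heading=312, draw]
RT 45: heading 312 -> 267
RT 160: heading 267 -> 107
BK 12.2: (27.183,-4.979) -> (30.75,-16.646) [heading=107, draw]
RT 108: heading 107 -> 359
Final: pos=(30.75,-16.646), heading=359, 5 segment(s) drawn
Segments drawn: 5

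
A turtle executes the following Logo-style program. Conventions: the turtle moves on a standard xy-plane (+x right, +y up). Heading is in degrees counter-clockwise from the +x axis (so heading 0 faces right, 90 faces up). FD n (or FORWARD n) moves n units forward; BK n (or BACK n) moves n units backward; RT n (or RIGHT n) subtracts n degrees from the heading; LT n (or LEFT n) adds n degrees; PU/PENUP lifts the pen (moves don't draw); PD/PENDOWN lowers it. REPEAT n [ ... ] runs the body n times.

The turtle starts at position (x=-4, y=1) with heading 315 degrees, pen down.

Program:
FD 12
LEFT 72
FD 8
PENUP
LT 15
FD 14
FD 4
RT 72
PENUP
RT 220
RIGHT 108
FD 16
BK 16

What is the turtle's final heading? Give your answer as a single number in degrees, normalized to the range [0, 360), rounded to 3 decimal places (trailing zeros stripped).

Executing turtle program step by step:
Start: pos=(-4,1), heading=315, pen down
FD 12: (-4,1) -> (4.485,-7.485) [heading=315, draw]
LT 72: heading 315 -> 27
FD 8: (4.485,-7.485) -> (11.613,-3.853) [heading=27, draw]
PU: pen up
LT 15: heading 27 -> 42
FD 14: (11.613,-3.853) -> (22.017,5.514) [heading=42, move]
FD 4: (22.017,5.514) -> (24.99,8.191) [heading=42, move]
RT 72: heading 42 -> 330
PU: pen up
RT 220: heading 330 -> 110
RT 108: heading 110 -> 2
FD 16: (24.99,8.191) -> (40.98,8.749) [heading=2, move]
BK 16: (40.98,8.749) -> (24.99,8.191) [heading=2, move]
Final: pos=(24.99,8.191), heading=2, 2 segment(s) drawn

Answer: 2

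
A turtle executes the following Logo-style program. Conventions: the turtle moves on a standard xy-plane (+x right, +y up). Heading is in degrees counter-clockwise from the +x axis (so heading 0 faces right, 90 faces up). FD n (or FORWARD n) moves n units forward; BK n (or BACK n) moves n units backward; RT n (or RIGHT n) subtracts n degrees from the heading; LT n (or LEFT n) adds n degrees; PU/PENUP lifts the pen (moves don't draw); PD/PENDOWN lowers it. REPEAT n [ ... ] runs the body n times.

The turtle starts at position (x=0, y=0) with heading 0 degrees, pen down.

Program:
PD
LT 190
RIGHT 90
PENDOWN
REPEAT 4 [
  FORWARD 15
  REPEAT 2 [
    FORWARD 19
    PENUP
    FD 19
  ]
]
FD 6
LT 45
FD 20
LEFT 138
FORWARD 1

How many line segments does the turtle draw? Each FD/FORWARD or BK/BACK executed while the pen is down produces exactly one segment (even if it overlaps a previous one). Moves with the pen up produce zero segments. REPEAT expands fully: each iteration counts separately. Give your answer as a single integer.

Answer: 2

Derivation:
Executing turtle program step by step:
Start: pos=(0,0), heading=0, pen down
PD: pen down
LT 190: heading 0 -> 190
RT 90: heading 190 -> 100
PD: pen down
REPEAT 4 [
  -- iteration 1/4 --
  FD 15: (0,0) -> (-2.605,14.772) [heading=100, draw]
  REPEAT 2 [
    -- iteration 1/2 --
    FD 19: (-2.605,14.772) -> (-5.904,33.483) [heading=100, draw]
    PU: pen up
    FD 19: (-5.904,33.483) -> (-9.203,52.195) [heading=100, move]
    -- iteration 2/2 --
    FD 19: (-9.203,52.195) -> (-12.503,70.906) [heading=100, move]
    PU: pen up
    FD 19: (-12.503,70.906) -> (-15.802,89.618) [heading=100, move]
  ]
  -- iteration 2/4 --
  FD 15: (-15.802,89.618) -> (-18.407,104.39) [heading=100, move]
  REPEAT 2 [
    -- iteration 1/2 --
    FD 19: (-18.407,104.39) -> (-21.706,123.101) [heading=100, move]
    PU: pen up
    FD 19: (-21.706,123.101) -> (-25.005,141.812) [heading=100, move]
    -- iteration 2/2 --
    FD 19: (-25.005,141.812) -> (-28.305,160.524) [heading=100, move]
    PU: pen up
    FD 19: (-28.305,160.524) -> (-31.604,179.235) [heading=100, move]
  ]
  -- iteration 3/4 --
  FD 15: (-31.604,179.235) -> (-34.209,194.007) [heading=100, move]
  REPEAT 2 [
    -- iteration 1/2 --
    FD 19: (-34.209,194.007) -> (-37.508,212.718) [heading=100, move]
    PU: pen up
    FD 19: (-37.508,212.718) -> (-40.807,231.43) [heading=100, move]
    -- iteration 2/2 --
    FD 19: (-40.807,231.43) -> (-44.107,250.141) [heading=100, move]
    PU: pen up
    FD 19: (-44.107,250.141) -> (-47.406,268.853) [heading=100, move]
  ]
  -- iteration 4/4 --
  FD 15: (-47.406,268.853) -> (-50.011,283.625) [heading=100, move]
  REPEAT 2 [
    -- iteration 1/2 --
    FD 19: (-50.011,283.625) -> (-53.31,302.336) [heading=100, move]
    PU: pen up
    FD 19: (-53.31,302.336) -> (-56.609,321.047) [heading=100, move]
    -- iteration 2/2 --
    FD 19: (-56.609,321.047) -> (-59.909,339.759) [heading=100, move]
    PU: pen up
    FD 19: (-59.909,339.759) -> (-63.208,358.47) [heading=100, move]
  ]
]
FD 6: (-63.208,358.47) -> (-64.25,364.379) [heading=100, move]
LT 45: heading 100 -> 145
FD 20: (-64.25,364.379) -> (-80.633,375.85) [heading=145, move]
LT 138: heading 145 -> 283
FD 1: (-80.633,375.85) -> (-80.408,374.876) [heading=283, move]
Final: pos=(-80.408,374.876), heading=283, 2 segment(s) drawn
Segments drawn: 2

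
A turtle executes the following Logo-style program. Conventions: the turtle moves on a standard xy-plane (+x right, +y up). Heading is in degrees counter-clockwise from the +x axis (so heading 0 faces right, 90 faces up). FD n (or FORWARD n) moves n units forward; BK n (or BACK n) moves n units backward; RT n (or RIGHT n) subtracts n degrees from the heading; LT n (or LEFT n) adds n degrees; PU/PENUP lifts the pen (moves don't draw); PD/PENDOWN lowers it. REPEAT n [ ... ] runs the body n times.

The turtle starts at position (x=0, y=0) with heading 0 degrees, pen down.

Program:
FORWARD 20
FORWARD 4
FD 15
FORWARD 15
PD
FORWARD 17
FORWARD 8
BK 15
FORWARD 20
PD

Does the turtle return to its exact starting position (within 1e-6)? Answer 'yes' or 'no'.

Executing turtle program step by step:
Start: pos=(0,0), heading=0, pen down
FD 20: (0,0) -> (20,0) [heading=0, draw]
FD 4: (20,0) -> (24,0) [heading=0, draw]
FD 15: (24,0) -> (39,0) [heading=0, draw]
FD 15: (39,0) -> (54,0) [heading=0, draw]
PD: pen down
FD 17: (54,0) -> (71,0) [heading=0, draw]
FD 8: (71,0) -> (79,0) [heading=0, draw]
BK 15: (79,0) -> (64,0) [heading=0, draw]
FD 20: (64,0) -> (84,0) [heading=0, draw]
PD: pen down
Final: pos=(84,0), heading=0, 8 segment(s) drawn

Start position: (0, 0)
Final position: (84, 0)
Distance = 84; >= 1e-6 -> NOT closed

Answer: no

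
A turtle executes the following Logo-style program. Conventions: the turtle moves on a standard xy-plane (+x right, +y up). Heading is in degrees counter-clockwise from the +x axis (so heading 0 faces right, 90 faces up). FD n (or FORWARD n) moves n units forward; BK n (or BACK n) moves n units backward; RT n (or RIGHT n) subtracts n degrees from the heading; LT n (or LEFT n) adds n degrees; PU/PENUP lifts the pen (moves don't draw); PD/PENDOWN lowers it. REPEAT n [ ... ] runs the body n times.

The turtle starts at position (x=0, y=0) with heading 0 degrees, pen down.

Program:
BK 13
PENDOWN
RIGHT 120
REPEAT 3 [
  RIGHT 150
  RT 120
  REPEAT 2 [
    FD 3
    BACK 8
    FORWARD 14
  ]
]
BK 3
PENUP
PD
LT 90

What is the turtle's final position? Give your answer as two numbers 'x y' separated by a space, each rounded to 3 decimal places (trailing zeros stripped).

Executing turtle program step by step:
Start: pos=(0,0), heading=0, pen down
BK 13: (0,0) -> (-13,0) [heading=0, draw]
PD: pen down
RT 120: heading 0 -> 240
REPEAT 3 [
  -- iteration 1/3 --
  RT 150: heading 240 -> 90
  RT 120: heading 90 -> 330
  REPEAT 2 [
    -- iteration 1/2 --
    FD 3: (-13,0) -> (-10.402,-1.5) [heading=330, draw]
    BK 8: (-10.402,-1.5) -> (-17.33,2.5) [heading=330, draw]
    FD 14: (-17.33,2.5) -> (-5.206,-4.5) [heading=330, draw]
    -- iteration 2/2 --
    FD 3: (-5.206,-4.5) -> (-2.608,-6) [heading=330, draw]
    BK 8: (-2.608,-6) -> (-9.536,-2) [heading=330, draw]
    FD 14: (-9.536,-2) -> (2.588,-9) [heading=330, draw]
  ]
  -- iteration 2/3 --
  RT 150: heading 330 -> 180
  RT 120: heading 180 -> 60
  REPEAT 2 [
    -- iteration 1/2 --
    FD 3: (2.588,-9) -> (4.088,-6.402) [heading=60, draw]
    BK 8: (4.088,-6.402) -> (0.088,-13.33) [heading=60, draw]
    FD 14: (0.088,-13.33) -> (7.088,-1.206) [heading=60, draw]
    -- iteration 2/2 --
    FD 3: (7.088,-1.206) -> (8.588,1.392) [heading=60, draw]
    BK 8: (8.588,1.392) -> (4.588,-5.536) [heading=60, draw]
    FD 14: (4.588,-5.536) -> (11.588,6.588) [heading=60, draw]
  ]
  -- iteration 3/3 --
  RT 150: heading 60 -> 270
  RT 120: heading 270 -> 150
  REPEAT 2 [
    -- iteration 1/2 --
    FD 3: (11.588,6.588) -> (8.99,8.088) [heading=150, draw]
    BK 8: (8.99,8.088) -> (15.919,4.088) [heading=150, draw]
    FD 14: (15.919,4.088) -> (3.794,11.088) [heading=150, draw]
    -- iteration 2/2 --
    FD 3: (3.794,11.088) -> (1.196,12.588) [heading=150, draw]
    BK 8: (1.196,12.588) -> (8.124,8.588) [heading=150, draw]
    FD 14: (8.124,8.588) -> (-4,15.588) [heading=150, draw]
  ]
]
BK 3: (-4,15.588) -> (-1.402,14.088) [heading=150, draw]
PU: pen up
PD: pen down
LT 90: heading 150 -> 240
Final: pos=(-1.402,14.088), heading=240, 20 segment(s) drawn

Answer: -1.402 14.088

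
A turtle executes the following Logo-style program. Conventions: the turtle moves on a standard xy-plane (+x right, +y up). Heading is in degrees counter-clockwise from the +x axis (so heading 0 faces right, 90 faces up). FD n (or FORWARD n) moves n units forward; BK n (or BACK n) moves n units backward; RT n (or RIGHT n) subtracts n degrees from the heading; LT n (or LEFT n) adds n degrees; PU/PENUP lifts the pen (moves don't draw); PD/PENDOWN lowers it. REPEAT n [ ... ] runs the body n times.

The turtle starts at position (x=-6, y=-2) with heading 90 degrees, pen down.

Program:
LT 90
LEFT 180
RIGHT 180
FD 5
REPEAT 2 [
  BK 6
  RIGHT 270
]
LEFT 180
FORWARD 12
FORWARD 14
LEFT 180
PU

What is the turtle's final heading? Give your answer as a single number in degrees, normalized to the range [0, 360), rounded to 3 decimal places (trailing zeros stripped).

Executing turtle program step by step:
Start: pos=(-6,-2), heading=90, pen down
LT 90: heading 90 -> 180
LT 180: heading 180 -> 0
RT 180: heading 0 -> 180
FD 5: (-6,-2) -> (-11,-2) [heading=180, draw]
REPEAT 2 [
  -- iteration 1/2 --
  BK 6: (-11,-2) -> (-5,-2) [heading=180, draw]
  RT 270: heading 180 -> 270
  -- iteration 2/2 --
  BK 6: (-5,-2) -> (-5,4) [heading=270, draw]
  RT 270: heading 270 -> 0
]
LT 180: heading 0 -> 180
FD 12: (-5,4) -> (-17,4) [heading=180, draw]
FD 14: (-17,4) -> (-31,4) [heading=180, draw]
LT 180: heading 180 -> 0
PU: pen up
Final: pos=(-31,4), heading=0, 5 segment(s) drawn

Answer: 0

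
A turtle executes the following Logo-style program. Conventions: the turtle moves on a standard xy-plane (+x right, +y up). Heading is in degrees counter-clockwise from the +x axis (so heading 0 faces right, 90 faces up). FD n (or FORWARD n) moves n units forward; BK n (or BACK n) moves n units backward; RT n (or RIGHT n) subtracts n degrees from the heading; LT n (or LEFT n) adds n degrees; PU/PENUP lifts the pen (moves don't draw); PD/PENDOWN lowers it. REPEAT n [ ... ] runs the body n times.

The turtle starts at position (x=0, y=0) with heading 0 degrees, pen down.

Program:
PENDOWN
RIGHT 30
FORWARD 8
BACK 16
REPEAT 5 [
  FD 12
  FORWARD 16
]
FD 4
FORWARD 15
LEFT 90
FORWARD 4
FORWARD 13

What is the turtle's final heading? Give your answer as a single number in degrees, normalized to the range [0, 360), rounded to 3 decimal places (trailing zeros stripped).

Answer: 60

Derivation:
Executing turtle program step by step:
Start: pos=(0,0), heading=0, pen down
PD: pen down
RT 30: heading 0 -> 330
FD 8: (0,0) -> (6.928,-4) [heading=330, draw]
BK 16: (6.928,-4) -> (-6.928,4) [heading=330, draw]
REPEAT 5 [
  -- iteration 1/5 --
  FD 12: (-6.928,4) -> (3.464,-2) [heading=330, draw]
  FD 16: (3.464,-2) -> (17.321,-10) [heading=330, draw]
  -- iteration 2/5 --
  FD 12: (17.321,-10) -> (27.713,-16) [heading=330, draw]
  FD 16: (27.713,-16) -> (41.569,-24) [heading=330, draw]
  -- iteration 3/5 --
  FD 12: (41.569,-24) -> (51.962,-30) [heading=330, draw]
  FD 16: (51.962,-30) -> (65.818,-38) [heading=330, draw]
  -- iteration 4/5 --
  FD 12: (65.818,-38) -> (76.21,-44) [heading=330, draw]
  FD 16: (76.21,-44) -> (90.067,-52) [heading=330, draw]
  -- iteration 5/5 --
  FD 12: (90.067,-52) -> (100.459,-58) [heading=330, draw]
  FD 16: (100.459,-58) -> (114.315,-66) [heading=330, draw]
]
FD 4: (114.315,-66) -> (117.779,-68) [heading=330, draw]
FD 15: (117.779,-68) -> (130.77,-75.5) [heading=330, draw]
LT 90: heading 330 -> 60
FD 4: (130.77,-75.5) -> (132.77,-72.036) [heading=60, draw]
FD 13: (132.77,-72.036) -> (139.27,-60.778) [heading=60, draw]
Final: pos=(139.27,-60.778), heading=60, 16 segment(s) drawn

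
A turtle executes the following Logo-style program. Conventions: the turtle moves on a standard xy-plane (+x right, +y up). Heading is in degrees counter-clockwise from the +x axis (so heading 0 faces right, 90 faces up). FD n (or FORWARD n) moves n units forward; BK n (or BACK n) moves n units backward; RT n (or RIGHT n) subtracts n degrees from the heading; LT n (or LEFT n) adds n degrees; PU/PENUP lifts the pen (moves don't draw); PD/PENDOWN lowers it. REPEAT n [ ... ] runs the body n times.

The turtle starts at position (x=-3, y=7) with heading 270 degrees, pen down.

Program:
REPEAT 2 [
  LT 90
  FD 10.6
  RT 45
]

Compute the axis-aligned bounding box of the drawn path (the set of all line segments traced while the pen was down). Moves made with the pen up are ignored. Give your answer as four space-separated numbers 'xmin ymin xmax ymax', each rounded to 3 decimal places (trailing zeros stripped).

Answer: -3 7 15.095 14.495

Derivation:
Executing turtle program step by step:
Start: pos=(-3,7), heading=270, pen down
REPEAT 2 [
  -- iteration 1/2 --
  LT 90: heading 270 -> 0
  FD 10.6: (-3,7) -> (7.6,7) [heading=0, draw]
  RT 45: heading 0 -> 315
  -- iteration 2/2 --
  LT 90: heading 315 -> 45
  FD 10.6: (7.6,7) -> (15.095,14.495) [heading=45, draw]
  RT 45: heading 45 -> 0
]
Final: pos=(15.095,14.495), heading=0, 2 segment(s) drawn

Segment endpoints: x in {-3, 7.6, 15.095}, y in {7, 7, 14.495}
xmin=-3, ymin=7, xmax=15.095, ymax=14.495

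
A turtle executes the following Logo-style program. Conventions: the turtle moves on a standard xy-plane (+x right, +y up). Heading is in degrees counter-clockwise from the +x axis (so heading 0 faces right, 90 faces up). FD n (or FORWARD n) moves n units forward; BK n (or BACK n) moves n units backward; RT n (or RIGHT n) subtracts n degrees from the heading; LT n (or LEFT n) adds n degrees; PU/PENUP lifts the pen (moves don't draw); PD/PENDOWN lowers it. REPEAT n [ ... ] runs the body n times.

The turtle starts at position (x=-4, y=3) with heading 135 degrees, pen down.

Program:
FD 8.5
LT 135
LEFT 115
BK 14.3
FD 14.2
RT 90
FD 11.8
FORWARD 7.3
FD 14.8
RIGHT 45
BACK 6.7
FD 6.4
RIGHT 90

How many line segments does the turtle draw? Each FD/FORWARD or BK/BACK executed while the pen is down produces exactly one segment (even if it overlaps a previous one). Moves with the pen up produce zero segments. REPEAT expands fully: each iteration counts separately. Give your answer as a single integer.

Executing turtle program step by step:
Start: pos=(-4,3), heading=135, pen down
FD 8.5: (-4,3) -> (-10.01,9.01) [heading=135, draw]
LT 135: heading 135 -> 270
LT 115: heading 270 -> 25
BK 14.3: (-10.01,9.01) -> (-22.971,2.967) [heading=25, draw]
FD 14.2: (-22.971,2.967) -> (-10.101,8.968) [heading=25, draw]
RT 90: heading 25 -> 295
FD 11.8: (-10.101,8.968) -> (-5.114,-1.726) [heading=295, draw]
FD 7.3: (-5.114,-1.726) -> (-2.029,-8.342) [heading=295, draw]
FD 14.8: (-2.029,-8.342) -> (4.226,-21.756) [heading=295, draw]
RT 45: heading 295 -> 250
BK 6.7: (4.226,-21.756) -> (6.517,-15.46) [heading=250, draw]
FD 6.4: (6.517,-15.46) -> (4.328,-21.474) [heading=250, draw]
RT 90: heading 250 -> 160
Final: pos=(4.328,-21.474), heading=160, 8 segment(s) drawn
Segments drawn: 8

Answer: 8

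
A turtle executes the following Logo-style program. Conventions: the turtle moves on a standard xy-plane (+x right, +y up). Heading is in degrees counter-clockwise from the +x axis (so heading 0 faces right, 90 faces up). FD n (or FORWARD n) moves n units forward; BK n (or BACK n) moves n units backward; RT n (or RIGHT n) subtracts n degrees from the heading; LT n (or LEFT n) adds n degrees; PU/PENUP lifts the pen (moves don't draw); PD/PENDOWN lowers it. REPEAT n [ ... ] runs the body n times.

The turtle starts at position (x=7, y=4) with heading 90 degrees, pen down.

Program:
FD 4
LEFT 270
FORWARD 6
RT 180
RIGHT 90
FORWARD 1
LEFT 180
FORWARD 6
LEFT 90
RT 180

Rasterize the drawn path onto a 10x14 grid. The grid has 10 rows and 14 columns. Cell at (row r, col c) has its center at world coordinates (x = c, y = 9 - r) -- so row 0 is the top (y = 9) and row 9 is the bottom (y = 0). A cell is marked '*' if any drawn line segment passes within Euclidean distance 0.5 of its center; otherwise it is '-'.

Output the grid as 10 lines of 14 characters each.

Answer: -------------*
-------*******
-------*-----*
-------*-----*
-------*-----*
-------*-----*
-------------*
--------------
--------------
--------------

Derivation:
Segment 0: (7,4) -> (7,8)
Segment 1: (7,8) -> (13,8)
Segment 2: (13,8) -> (13,9)
Segment 3: (13,9) -> (13,3)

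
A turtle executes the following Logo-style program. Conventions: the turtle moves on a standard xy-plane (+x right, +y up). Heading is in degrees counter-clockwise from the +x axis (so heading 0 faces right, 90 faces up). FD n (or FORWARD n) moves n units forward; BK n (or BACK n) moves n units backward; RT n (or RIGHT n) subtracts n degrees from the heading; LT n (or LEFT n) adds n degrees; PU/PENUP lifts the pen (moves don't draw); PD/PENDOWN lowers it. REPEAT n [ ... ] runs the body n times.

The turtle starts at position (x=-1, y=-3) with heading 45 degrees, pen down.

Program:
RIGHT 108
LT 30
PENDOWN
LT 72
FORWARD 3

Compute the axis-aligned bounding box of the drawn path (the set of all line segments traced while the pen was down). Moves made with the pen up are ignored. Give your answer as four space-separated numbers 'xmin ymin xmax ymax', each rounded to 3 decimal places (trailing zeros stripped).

Executing turtle program step by step:
Start: pos=(-1,-3), heading=45, pen down
RT 108: heading 45 -> 297
LT 30: heading 297 -> 327
PD: pen down
LT 72: heading 327 -> 39
FD 3: (-1,-3) -> (1.331,-1.112) [heading=39, draw]
Final: pos=(1.331,-1.112), heading=39, 1 segment(s) drawn

Segment endpoints: x in {-1, 1.331}, y in {-3, -1.112}
xmin=-1, ymin=-3, xmax=1.331, ymax=-1.112

Answer: -1 -3 1.331 -1.112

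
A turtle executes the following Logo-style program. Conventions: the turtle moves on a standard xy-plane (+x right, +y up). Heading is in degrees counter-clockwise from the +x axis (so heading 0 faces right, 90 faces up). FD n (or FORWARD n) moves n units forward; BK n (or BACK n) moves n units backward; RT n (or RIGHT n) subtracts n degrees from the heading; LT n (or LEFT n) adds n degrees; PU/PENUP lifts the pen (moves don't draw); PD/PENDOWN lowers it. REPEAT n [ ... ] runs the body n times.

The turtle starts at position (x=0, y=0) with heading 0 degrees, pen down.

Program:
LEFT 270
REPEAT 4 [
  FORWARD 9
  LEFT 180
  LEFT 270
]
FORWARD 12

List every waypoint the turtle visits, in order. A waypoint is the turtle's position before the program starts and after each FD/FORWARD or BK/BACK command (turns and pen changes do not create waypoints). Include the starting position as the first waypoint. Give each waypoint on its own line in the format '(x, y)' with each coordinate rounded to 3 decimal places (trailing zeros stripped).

Executing turtle program step by step:
Start: pos=(0,0), heading=0, pen down
LT 270: heading 0 -> 270
REPEAT 4 [
  -- iteration 1/4 --
  FD 9: (0,0) -> (0,-9) [heading=270, draw]
  LT 180: heading 270 -> 90
  LT 270: heading 90 -> 0
  -- iteration 2/4 --
  FD 9: (0,-9) -> (9,-9) [heading=0, draw]
  LT 180: heading 0 -> 180
  LT 270: heading 180 -> 90
  -- iteration 3/4 --
  FD 9: (9,-9) -> (9,0) [heading=90, draw]
  LT 180: heading 90 -> 270
  LT 270: heading 270 -> 180
  -- iteration 4/4 --
  FD 9: (9,0) -> (0,0) [heading=180, draw]
  LT 180: heading 180 -> 0
  LT 270: heading 0 -> 270
]
FD 12: (0,0) -> (0,-12) [heading=270, draw]
Final: pos=(0,-12), heading=270, 5 segment(s) drawn
Waypoints (6 total):
(0, 0)
(0, -9)
(9, -9)
(9, 0)
(0, 0)
(0, -12)

Answer: (0, 0)
(0, -9)
(9, -9)
(9, 0)
(0, 0)
(0, -12)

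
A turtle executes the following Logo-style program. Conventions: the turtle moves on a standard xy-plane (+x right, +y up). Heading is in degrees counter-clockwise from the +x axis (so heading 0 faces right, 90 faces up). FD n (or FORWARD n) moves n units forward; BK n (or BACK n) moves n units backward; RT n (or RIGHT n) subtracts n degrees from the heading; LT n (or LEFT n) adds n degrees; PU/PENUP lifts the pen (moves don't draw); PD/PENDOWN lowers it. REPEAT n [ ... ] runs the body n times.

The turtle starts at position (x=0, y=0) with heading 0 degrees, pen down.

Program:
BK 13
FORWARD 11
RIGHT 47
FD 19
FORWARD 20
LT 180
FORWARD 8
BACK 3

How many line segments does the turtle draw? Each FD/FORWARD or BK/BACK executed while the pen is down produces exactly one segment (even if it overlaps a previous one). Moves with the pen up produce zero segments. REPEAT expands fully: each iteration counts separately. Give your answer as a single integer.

Answer: 6

Derivation:
Executing turtle program step by step:
Start: pos=(0,0), heading=0, pen down
BK 13: (0,0) -> (-13,0) [heading=0, draw]
FD 11: (-13,0) -> (-2,0) [heading=0, draw]
RT 47: heading 0 -> 313
FD 19: (-2,0) -> (10.958,-13.896) [heading=313, draw]
FD 20: (10.958,-13.896) -> (24.598,-28.523) [heading=313, draw]
LT 180: heading 313 -> 133
FD 8: (24.598,-28.523) -> (19.142,-22.672) [heading=133, draw]
BK 3: (19.142,-22.672) -> (21.188,-24.866) [heading=133, draw]
Final: pos=(21.188,-24.866), heading=133, 6 segment(s) drawn
Segments drawn: 6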